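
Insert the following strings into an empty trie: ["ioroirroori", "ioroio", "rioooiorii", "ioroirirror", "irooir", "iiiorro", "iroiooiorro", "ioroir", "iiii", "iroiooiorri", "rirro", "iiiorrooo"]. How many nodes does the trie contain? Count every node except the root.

Count nodes per top-level branch (shared prefixes stored once):
  'i'-branch (iiii, iiiorro, iiiorrooo, ioroio, ioroir, ioroirirror, ioroirroori, iroiooiorri, iroiooiorro, irooir): 40 nodes
  'r'-branch (rioooiorii, rirro): 13 nodes
Sum: 53

53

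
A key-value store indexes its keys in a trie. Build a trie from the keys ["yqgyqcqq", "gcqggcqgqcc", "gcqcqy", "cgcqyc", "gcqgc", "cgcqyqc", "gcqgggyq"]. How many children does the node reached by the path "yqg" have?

The children of the "yqg" node are the distinct next characters among strings starting with "yqg".
Distinct next characters after "yqg": y.
That node has 1 child edge.

1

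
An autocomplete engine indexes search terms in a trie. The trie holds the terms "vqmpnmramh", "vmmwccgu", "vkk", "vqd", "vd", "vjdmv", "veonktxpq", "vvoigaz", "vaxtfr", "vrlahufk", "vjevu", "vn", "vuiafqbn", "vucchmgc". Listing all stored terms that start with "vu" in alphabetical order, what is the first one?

DFS of the "vu" subtree visits, in order: "vucchmgc", "vuiafqbn"
The 1st is vucchmgc.

vucchmgc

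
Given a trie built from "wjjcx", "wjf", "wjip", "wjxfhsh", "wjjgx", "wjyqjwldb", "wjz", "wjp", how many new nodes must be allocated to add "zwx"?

3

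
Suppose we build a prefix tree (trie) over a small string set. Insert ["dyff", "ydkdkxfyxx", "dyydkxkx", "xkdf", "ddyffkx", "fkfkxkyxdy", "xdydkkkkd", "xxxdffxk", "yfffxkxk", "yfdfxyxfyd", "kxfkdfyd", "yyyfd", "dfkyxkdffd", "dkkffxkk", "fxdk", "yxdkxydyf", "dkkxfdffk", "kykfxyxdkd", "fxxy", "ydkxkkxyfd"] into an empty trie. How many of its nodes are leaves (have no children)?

A leaf is a node with no children — equivalently, the end of a word that is not a proper prefix of any other stored word.
Those words: "ddyffkx", "dfkyxkdffd", "dkkffxkk", "dkkxfdffk", "dyff", "dyydkxkx", "fkfkxkyxdy", "fxdk", "fxxy", "kxfkdfyd", "kykfxyxdkd", "xdydkkkkd", "xkdf", "xxxdffxk", "ydkdkxfyxx", "ydkxkkxyfd", "yfdfxyxfyd", "yfffxkxk", "yxdkxydyf", "yyyfd"
Leaf count: 20

20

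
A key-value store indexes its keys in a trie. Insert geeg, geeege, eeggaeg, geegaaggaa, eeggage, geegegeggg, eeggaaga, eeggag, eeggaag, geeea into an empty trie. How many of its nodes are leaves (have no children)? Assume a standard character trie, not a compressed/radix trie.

7

A leaf is a node with no children — equivalently, the end of a word that is not a proper prefix of any other stored word.
Those words: "eeggaaga", "eeggaeg", "eeggage", "geeea", "geeege", "geegaaggaa", "geegegeggg"
Leaf count: 7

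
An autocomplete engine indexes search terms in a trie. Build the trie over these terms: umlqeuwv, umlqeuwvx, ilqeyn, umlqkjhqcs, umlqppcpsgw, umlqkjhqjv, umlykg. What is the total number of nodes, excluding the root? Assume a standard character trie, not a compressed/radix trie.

For each word, the new-node count is its length minus the longest prefix already in the trie:
  "umlqeuwv" → 8 new (u, m, l, q, e, u, w, v)
  "umlqeuwvx" → prefix "umlqeuwv" already present; 1 new (x)
  "ilqeyn" → 6 new (i, l, q, e, y, n)
  "umlqkjhqcs" → prefix "umlq" already present; 6 new (k, j, h, q, c, s)
  "umlqppcpsgw" → prefix "umlq" already present; 7 new (p, p, c, p, s, g, w)
  "umlqkjhqjv" → prefix "umlqkjhq" already present; 2 new (j, v)
  "umlykg" → prefix "uml" already present; 3 new (y, k, g)
Total nodes = 8 + 1 + 6 + 6 + 7 + 2 + 3 = 33

33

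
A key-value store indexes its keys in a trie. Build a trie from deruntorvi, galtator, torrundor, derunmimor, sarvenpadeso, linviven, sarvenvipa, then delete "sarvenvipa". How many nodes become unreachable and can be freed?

Walk "sarvenvipa" from the leaf back toward the root, removing each node that no remaining word uses.
The suffix "vipa" (4 nodes) is used only by "sarvenvipa"; the node for "sarven" still has the child "p", so pruning stops there.
Nodes removed: 4

4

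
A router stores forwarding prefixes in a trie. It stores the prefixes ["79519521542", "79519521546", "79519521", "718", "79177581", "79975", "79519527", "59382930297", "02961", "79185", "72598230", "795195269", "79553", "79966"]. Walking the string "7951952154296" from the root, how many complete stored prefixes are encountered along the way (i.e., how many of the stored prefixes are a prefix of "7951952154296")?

2

Check each prefix of "7951952154296" against the stored set — each match is an end-marker on the path.
Prefixes of the query that are stored words: "79519521", "79519521542"
Count: 2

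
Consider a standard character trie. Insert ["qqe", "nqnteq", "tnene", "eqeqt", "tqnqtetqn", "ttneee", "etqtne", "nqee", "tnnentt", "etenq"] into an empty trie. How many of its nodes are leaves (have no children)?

A leaf is a node with no children — equivalently, the end of a word that is not a proper prefix of any other stored word.
Those words: "eqeqt", "etenq", "etqtne", "nqee", "nqnteq", "qqe", "tnene", "tnnentt", "tqnqtetqn", "ttneee"
Leaf count: 10

10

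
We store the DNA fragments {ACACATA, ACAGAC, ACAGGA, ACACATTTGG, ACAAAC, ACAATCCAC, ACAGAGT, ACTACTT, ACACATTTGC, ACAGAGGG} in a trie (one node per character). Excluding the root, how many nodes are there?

Trie structure (* marks end of a word):
(root)
└─ A
   └─ C
      ├─ A
      │  ├─ A
      │  │  ├─ A
      │  │  │  └─ C *
      │  │  └─ T
      │  │     └─ C
      │  │        └─ C
      │  │           └─ A
      │  │              └─ C *
      │  ├─ C
      │  │  └─ A
      │  │     └─ T
      │  │        ├─ A *
      │  │        └─ T
      │  │           └─ T
      │  │              └─ G
      │  │                 ├─ C *
      │  │                 └─ G *
      │  └─ G
      │     ├─ A
      │     │  ├─ C *
      │     │  └─ G
      │     │     ├─ G
      │     │     │  └─ G *
      │     │     └─ T *
      │     └─ G
      │        └─ A *
      └─ T
         └─ A
            └─ C
               └─ T
                  └─ T *
Counting every labelled node above: 34.

34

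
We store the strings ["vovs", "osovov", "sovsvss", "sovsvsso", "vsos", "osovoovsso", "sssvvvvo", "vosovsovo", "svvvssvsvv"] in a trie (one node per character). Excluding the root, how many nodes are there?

49

Trace insertions, counting only characters that open a new branch:
  "vovs" → 4 new (v, o, v, s)
  "osovov" → 6 new (o, s, o, v, o, v)
  "sovsvss" → 7 new (s, o, v, s, v, s, s)
  "sovsvsso" → prefix "sovsvss" already present; 1 new (o)
  "vsos" → prefix "v" already present; 3 new (s, o, s)
  "osovoovsso" → prefix "osovo" already present; 5 new (o, v, s, s, o)
  "sssvvvvo" → prefix "s" already present; 7 new (s, s, v, v, v, v, o)
  "vosovsovo" → prefix "vo" already present; 7 new (s, o, v, s, o, v, o)
  "svvvssvsvv" → prefix "s" already present; 9 new (v, v, v, s, s, v, s, v, v)
Total nodes = 4 + 6 + 7 + 1 + 3 + 5 + 7 + 7 + 9 = 49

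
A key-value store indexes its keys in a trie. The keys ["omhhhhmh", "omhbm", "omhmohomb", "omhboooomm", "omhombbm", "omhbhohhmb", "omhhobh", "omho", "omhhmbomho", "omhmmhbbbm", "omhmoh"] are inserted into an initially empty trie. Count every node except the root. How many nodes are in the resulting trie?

Count nodes per top-level branch (shared prefixes stored once):
  'o'-branch (omhbhohhmb, omhbm, omhboooomm, omhhhhmh, omhhmbomho, omhhobh, omhmmhbbbm, omhmoh, omhmohomb, omho, omhombbm): 48 nodes
Sum: 48

48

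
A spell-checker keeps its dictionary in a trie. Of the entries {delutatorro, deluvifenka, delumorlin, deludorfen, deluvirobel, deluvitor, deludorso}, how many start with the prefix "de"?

7

Walk to "de"; the words in its subtree are exactly those with that prefix.
Words under "de": deludorfen, deludorso, delumorlin, delutatorro, deluvifenka, deluvirobel, deluvitor
Count: 7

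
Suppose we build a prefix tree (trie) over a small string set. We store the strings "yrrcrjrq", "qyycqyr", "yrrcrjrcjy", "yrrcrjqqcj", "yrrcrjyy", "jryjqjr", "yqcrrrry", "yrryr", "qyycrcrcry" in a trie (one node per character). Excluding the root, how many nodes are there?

46

Trace insertions, counting only characters that open a new branch:
  "yrrcrjrq" → 8 new (y, r, r, c, r, j, r, q)
  "qyycqyr" → 7 new (q, y, y, c, q, y, r)
  "yrrcrjrcjy" → prefix "yrrcrjr" already present; 3 new (c, j, y)
  "yrrcrjqqcj" → prefix "yrrcrj" already present; 4 new (q, q, c, j)
  "yrrcrjyy" → prefix "yrrcrj" already present; 2 new (y, y)
  "jryjqjr" → 7 new (j, r, y, j, q, j, r)
  "yqcrrrry" → prefix "y" already present; 7 new (q, c, r, r, r, r, y)
  "yrryr" → prefix "yrr" already present; 2 new (y, r)
  "qyycrcrcry" → prefix "qyyc" already present; 6 new (r, c, r, c, r, y)
Total nodes = 8 + 7 + 3 + 4 + 2 + 7 + 7 + 2 + 6 = 46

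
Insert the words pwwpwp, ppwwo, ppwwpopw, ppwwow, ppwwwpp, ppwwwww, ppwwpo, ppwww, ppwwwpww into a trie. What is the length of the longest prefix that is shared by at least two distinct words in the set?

6

The deepest shared node is where two words last agree before diverging.
e.g. "ppwwpo" and "ppwwpopw" share the prefix "ppwwpo" of length 6; no pair shares a longer one.
Longest shared-prefix length: 6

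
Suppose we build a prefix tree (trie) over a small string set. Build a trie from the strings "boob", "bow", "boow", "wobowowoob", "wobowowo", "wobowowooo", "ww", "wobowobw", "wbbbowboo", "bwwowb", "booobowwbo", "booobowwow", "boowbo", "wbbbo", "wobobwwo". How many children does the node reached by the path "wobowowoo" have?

2

The children of the "wobowowoo" node are the distinct next characters among strings starting with "wobowowoo".
Distinct next characters after "wobowowoo": b, o.
That node has 2 child edges.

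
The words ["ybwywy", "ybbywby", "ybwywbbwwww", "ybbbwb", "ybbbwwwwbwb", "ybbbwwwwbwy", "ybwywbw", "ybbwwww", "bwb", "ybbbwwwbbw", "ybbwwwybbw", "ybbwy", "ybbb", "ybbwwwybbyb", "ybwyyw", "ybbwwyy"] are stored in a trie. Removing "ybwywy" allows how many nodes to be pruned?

Walk "ybwywy" from the leaf back toward the root, removing each node that no remaining word uses.
The suffix "y" (1 node) is used only by "ybwywy"; the node for "ybwyw" still has the child "b", so pruning stops there.
Nodes removed: 1

1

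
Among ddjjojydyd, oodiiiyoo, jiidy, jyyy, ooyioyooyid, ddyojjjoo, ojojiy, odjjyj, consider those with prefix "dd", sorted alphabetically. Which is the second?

Words with prefix "dd", in lexicographic order: "ddjjojydyd", "ddyojjjoo"
The 2nd is ddyojjjoo.

ddyojjjoo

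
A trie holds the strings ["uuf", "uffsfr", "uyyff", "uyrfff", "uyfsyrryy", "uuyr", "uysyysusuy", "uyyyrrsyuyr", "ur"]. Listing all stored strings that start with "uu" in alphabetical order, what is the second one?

uuyr

Filter for "uu…" and sort: "uuf", "uuyr"
The 2nd is uuyr.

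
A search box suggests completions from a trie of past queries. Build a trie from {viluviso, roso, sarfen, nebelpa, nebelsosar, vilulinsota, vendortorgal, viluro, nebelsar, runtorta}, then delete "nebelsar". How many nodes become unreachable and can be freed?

2

A node on "nebelsar"'s path can go only if nothing else ends at it or branches off below it.
The suffix "ar" (2 nodes) is used only by "nebelsar"; the node for "nebels" still has the child "o", so pruning stops there.
Nodes removed: 2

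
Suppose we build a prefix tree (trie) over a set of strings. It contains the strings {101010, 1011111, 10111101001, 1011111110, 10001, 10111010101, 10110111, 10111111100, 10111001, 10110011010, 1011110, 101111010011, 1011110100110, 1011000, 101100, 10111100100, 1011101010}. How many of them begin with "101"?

Traverse to the node for "101", then collect every word in that subtree.
Words under "101": 101010, 101100, 1011000, 10110011010, 10110111, 10111001, 1011101010, 10111010101, 1011110, 10111100100, 10111101001, 101111010011, 1011110100110, 1011111, 1011111110, 10111111100
Count: 16

16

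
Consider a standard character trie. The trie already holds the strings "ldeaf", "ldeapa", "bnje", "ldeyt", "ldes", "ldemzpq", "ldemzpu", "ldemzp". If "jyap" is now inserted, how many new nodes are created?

4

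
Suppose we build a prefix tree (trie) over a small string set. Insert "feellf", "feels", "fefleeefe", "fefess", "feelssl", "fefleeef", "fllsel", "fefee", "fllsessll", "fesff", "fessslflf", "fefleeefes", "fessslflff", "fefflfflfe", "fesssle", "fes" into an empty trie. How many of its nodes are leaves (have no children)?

Leaves are exactly the stored words that no other stored word extends.
Those words: "feellf", "feelssl", "fefee", "fefess", "fefflfflfe", "fefleeefes", "fesff", "fesssle", "fessslflff", "fllsel", "fllsessll"
Leaf count: 11

11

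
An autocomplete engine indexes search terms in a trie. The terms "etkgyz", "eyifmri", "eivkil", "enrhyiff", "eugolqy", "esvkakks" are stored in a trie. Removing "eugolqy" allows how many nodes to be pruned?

6

A node on "eugolqy"'s path can go only if nothing else ends at it or branches off below it.
The suffix "ugolqy" (6 nodes) is used only by "eugolqy"; the node for "e" still has the child "t", so pruning stops there.
Nodes removed: 6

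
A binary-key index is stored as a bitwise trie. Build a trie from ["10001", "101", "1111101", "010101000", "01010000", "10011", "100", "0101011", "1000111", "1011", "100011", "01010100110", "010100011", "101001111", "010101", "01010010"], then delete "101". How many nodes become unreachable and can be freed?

0

A node on "101"'s path can go only if nothing else ends at it or branches off below it.
Every node on "101" is still needed (e.g. by "1011"), so nothing is freed.
Nodes removed: 0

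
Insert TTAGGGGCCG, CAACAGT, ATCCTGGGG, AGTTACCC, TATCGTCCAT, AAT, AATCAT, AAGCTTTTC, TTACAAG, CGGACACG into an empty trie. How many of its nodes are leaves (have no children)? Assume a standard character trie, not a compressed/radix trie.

A leaf is a node with no children — equivalently, the end of a word that is not a proper prefix of any other stored word.
Those words: "AAGCTTTTC", "AATCAT", "AGTTACCC", "ATCCTGGGG", "CAACAGT", "CGGACACG", "TATCGTCCAT", "TTACAAG", "TTAGGGGCCG"
Leaf count: 9

9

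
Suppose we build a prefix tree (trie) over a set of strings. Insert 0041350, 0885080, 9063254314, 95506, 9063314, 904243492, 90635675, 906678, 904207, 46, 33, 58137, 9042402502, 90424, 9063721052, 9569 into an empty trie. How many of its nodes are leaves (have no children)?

15

A leaf is a node with no children — equivalently, the end of a word that is not a proper prefix of any other stored word.
Those words: "0041350", "0885080", "33", "46", "58137", "904207", "9042402502", "904243492", "9063254314", "9063314", "90635675", "9063721052", "906678", "95506", "9569"
Leaf count: 15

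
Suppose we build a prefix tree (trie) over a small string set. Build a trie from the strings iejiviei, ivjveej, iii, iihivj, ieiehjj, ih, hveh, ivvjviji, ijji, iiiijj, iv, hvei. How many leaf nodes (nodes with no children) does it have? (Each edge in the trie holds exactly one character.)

Leaves are exactly the stored words that no other stored word extends.
Those words: "hveh", "hvei", "ieiehjj", "iejiviei", "ih", "iihivj", "iiiijj", "ijji", "ivjveej", "ivvjviji"
Leaf count: 10

10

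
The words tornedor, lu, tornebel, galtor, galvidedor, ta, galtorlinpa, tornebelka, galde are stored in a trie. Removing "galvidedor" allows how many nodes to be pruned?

7

Walk "galvidedor" from the leaf back toward the root, removing each node that no remaining word uses.
The suffix "videdor" (7 nodes) is used only by "galvidedor"; the node for "gal" still has the child "t", so pruning stops there.
Nodes removed: 7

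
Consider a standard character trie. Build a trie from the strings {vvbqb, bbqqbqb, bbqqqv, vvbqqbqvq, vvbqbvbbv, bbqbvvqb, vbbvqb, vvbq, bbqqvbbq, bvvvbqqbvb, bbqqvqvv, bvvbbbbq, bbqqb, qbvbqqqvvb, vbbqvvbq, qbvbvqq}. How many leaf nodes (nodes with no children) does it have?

Leaves are exactly the stored words that no other stored word extends.
Those words: "bbqbvvqb", "bbqqbqb", "bbqqqv", "bbqqvbbq", "bbqqvqvv", "bvvbbbbq", "bvvvbqqbvb", "qbvbqqqvvb", "qbvbvqq", "vbbqvvbq", "vbbvqb", "vvbqbvbbv", "vvbqqbqvq"
Leaf count: 13

13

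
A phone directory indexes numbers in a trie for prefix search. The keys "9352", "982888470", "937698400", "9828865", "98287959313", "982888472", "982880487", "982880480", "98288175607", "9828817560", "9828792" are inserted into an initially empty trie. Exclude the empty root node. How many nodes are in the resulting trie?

41

Count nodes per top-level branch (shared prefixes stored once):
  '9'-branch (9352, 937698400, 9828792, 98287959313, 982880480, 982880487, 9828817560, 98288175607, 9828865, 982888470, 982888472): 41 nodes
Sum: 41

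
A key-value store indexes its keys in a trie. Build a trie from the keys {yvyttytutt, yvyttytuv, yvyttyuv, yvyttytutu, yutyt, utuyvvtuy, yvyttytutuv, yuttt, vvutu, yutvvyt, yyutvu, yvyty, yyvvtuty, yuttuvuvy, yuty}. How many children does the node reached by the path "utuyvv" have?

1

Walk "utuyvv" from the root, arriving at one node.
Distinct next characters after "utuyvv": t.
That node has 1 child edge.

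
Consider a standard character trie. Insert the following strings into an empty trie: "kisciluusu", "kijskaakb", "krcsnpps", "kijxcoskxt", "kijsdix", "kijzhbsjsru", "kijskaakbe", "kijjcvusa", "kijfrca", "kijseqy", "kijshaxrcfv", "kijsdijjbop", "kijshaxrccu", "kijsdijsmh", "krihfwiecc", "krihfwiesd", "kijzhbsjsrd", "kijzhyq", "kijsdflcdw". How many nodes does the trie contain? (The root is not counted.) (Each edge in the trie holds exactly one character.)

Count nodes per top-level branch (shared prefixes stored once):
  'k'-branch (kijfrca, kijjcvusa, kijsdflcdw, kijsdijjbop, kijsdijsmh, kijsdix, kijseqy, kijshaxrccu, kijshaxrcfv, kijskaakb, kijskaakbe, kijxcoskxt, kijzhbsjsrd, kijzhbsjsru, kijzhyq, kisciluusu, krcsnpps, krihfwiecc, krihfwiesd): 91 nodes
Sum: 91

91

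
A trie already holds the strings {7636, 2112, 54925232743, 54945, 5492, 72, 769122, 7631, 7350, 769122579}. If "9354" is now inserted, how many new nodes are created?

4

Nothing in the trie begins with "9"; the whole of "9354" is new.
4 − 0 = 4 new nodes.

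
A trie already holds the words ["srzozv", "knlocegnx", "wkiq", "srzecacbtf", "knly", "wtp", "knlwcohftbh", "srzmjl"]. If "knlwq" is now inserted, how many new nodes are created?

1

Walking "knlwq" from the root, the first 4 characters ("knlw") follow existing edges; "q" is the first miss.
Each of the 1 remaining characters creates one node.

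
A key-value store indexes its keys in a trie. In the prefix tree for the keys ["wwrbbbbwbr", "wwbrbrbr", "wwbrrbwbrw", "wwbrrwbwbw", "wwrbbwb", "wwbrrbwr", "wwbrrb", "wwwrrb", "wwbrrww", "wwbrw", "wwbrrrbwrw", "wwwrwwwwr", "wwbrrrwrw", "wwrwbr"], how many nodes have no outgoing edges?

Leaves are exactly the stored words that no other stored word extends.
Those words: "wwbrbrbr", "wwbrrbwbrw", "wwbrrbwr", "wwbrrrbwrw", "wwbrrrwrw", "wwbrrwbwbw", "wwbrrww", "wwbrw", "wwrbbbbwbr", "wwrbbwb", "wwrwbr", "wwwrrb", "wwwrwwwwr"
Leaf count: 13

13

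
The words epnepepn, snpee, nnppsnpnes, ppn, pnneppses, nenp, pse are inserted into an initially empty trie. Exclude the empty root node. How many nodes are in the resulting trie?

For each word, the new-node count is its length minus the longest prefix already in the trie:
  "epnepepn" → 8 new (e, p, n, e, p, e, p, n)
  "snpee" → 5 new (s, n, p, e, e)
  "nnppsnpnes" → 10 new (n, n, p, p, s, n, p, n, e, s)
  "ppn" → 3 new (p, p, n)
  "pnneppses" → prefix "p" already present; 8 new (n, n, e, p, p, s, e, s)
  "nenp" → prefix "n" already present; 3 new (e, n, p)
  "pse" → prefix "p" already present; 2 new (s, e)
Total nodes = 8 + 5 + 10 + 3 + 8 + 3 + 2 = 39

39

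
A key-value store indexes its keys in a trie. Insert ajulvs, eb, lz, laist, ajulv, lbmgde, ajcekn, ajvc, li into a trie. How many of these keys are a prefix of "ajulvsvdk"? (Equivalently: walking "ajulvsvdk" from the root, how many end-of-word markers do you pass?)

2

Walk "ajulvsvdk" from the root; an end-of-word marker is hit whenever a stored word is a prefix of "ajulvsvdk".
Prefixes of the query that are stored words: "ajulv", "ajulvs"
Count: 2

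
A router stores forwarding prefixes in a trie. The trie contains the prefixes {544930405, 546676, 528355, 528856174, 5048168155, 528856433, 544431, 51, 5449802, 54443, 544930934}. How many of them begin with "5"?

Walk to "5"; the words in its subtree are exactly those with that prefix.
Words under "5": 5048168155, 51, 528355, 528856174, 528856433, 54443, 544431, 544930405, 544930934, 5449802, 546676
Count: 11

11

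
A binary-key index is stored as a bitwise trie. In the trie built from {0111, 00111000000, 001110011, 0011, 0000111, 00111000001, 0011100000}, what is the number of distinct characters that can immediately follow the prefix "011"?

Follow the path "011" to its node, then look at its outgoing edges.
Distinct next characters after "011": 1.
That node has 1 child edge.

1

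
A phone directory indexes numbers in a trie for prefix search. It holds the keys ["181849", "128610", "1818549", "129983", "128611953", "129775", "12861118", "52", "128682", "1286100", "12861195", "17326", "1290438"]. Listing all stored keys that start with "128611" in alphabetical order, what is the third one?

128611953

Filter for "128611…" and sort: "12861118", "12861195", "128611953"
The 3rd is 128611953.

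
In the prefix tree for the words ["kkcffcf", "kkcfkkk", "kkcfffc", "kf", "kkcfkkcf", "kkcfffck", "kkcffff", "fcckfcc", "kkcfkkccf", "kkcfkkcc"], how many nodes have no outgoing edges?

8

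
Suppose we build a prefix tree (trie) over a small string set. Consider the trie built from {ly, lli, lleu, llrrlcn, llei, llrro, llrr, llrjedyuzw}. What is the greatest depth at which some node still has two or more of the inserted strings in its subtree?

4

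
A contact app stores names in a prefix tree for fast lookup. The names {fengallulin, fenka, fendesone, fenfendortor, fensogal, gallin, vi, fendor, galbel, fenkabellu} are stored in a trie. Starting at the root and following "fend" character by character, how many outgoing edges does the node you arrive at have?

2

Follow the path "fend" to its node, then look at its outgoing edges.
Distinct next characters after "fend": e, o.
That node has 2 child edges.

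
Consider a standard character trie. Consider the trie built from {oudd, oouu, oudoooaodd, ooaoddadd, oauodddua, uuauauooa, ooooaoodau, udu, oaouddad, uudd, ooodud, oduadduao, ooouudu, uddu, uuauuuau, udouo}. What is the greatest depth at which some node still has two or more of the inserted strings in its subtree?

Look for the deepest trie node that still has at least two words in its subtree.
"uuauauooa" and "uuauuuau" agree on "uuau" (4 characters) before diverging; nothing deeper is shared.
Longest shared-prefix length: 4

4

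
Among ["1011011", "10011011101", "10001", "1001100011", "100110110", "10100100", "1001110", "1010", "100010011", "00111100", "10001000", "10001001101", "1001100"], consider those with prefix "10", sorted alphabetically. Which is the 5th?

Words with prefix "10", in lexicographic order: "10001", "10001000", "100010011", "10001001101", "1001100", "1001100011", "100110110", "10011011101", "1001110", "1010", "10100100", "1011011"
The 5th is 1001100.

1001100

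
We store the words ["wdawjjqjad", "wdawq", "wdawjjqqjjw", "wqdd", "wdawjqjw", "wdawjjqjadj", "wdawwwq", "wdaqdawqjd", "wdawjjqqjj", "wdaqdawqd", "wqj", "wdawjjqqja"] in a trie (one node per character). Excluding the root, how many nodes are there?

35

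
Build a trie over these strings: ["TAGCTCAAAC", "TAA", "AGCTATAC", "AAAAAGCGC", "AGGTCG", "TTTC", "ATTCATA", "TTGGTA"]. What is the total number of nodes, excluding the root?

44

Count nodes per top-level branch (shared prefixes stored once):
  'A'-branch (AAAAAGCGC, AGCTATAC, AGGTCG, ATTCATA): 26 nodes
  'T'-branch (TAA, TAGCTCAAAC, TTGGTA, TTTC): 18 nodes
Sum: 44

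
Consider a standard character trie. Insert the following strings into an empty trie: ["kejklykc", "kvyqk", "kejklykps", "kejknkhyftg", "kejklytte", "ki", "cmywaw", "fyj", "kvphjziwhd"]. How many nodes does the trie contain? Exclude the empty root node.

Count nodes per top-level branch (shared prefixes stored once):
  'c'-branch (cmywaw): 6 nodes
  'f'-branch (fyj): 3 nodes
  'k'-branch (kejklykc, kejklykps, kejklytte, kejknkhyftg, ki, kvphjziwhd, kvyqk): 33 nodes
Sum: 42

42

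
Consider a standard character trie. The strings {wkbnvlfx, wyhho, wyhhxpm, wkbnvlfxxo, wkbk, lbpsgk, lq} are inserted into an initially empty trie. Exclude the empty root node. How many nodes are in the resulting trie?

Count nodes per top-level branch (shared prefixes stored once):
  'l'-branch (lbpsgk, lq): 7 nodes
  'w'-branch (wkbk, wkbnvlfx, wkbnvlfxxo, wyhho, wyhhxpm): 18 nodes
Sum: 25

25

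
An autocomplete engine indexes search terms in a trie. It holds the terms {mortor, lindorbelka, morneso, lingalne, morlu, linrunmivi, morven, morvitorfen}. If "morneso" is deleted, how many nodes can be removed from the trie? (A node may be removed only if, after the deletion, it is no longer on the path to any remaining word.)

Walk "morneso" from the leaf back toward the root, removing each node that no remaining word uses.
The suffix "neso" (4 nodes) is used only by "morneso"; the node for "mor" still has the child "t", so pruning stops there.
Nodes removed: 4

4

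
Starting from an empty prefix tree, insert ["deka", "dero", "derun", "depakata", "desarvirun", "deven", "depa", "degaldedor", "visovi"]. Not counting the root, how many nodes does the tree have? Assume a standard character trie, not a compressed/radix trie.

For each word, the new-node count is its length minus the longest prefix already in the trie:
  "deka" → 4 new (d, e, k, a)
  "dero" → prefix "de" already present; 2 new (r, o)
  "derun" → prefix "der" already present; 2 new (u, n)
  "depakata" → prefix "de" already present; 6 new (p, a, k, a, t, a)
  "desarvirun" → prefix "de" already present; 8 new (s, a, r, v, i, r, u, n)
  "deven" → prefix "de" already present; 3 new (v, e, n)
  "depa" → prefix "depa" already present; 0 new (none)
  "degaldedor" → prefix "de" already present; 8 new (g, a, l, d, e, d, o, r)
  "visovi" → 6 new (v, i, s, o, v, i)
Total nodes = 4 + 2 + 2 + 6 + 8 + 3 + 0 + 8 + 6 = 39

39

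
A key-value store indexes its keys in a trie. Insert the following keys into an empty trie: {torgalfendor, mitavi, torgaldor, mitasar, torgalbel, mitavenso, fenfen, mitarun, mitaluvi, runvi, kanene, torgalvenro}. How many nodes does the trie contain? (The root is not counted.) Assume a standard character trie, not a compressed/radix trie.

60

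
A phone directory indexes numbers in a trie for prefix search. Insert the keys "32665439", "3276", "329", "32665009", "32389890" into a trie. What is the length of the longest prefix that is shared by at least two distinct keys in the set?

5

Equivalently: take the maximum, over all pairs, of their longest common prefix length.
"32665009" and "32665439" agree on "32665" (5 characters) before diverging; nothing deeper is shared.
Longest shared-prefix length: 5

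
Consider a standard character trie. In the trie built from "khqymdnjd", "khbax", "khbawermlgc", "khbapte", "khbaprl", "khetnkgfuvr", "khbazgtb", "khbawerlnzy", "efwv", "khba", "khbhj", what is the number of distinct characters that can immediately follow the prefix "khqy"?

Walk "khqy" from the root, arriving at one node.
Characters that immediately follow "khqy" among the stored strings: {m}.
That node has 1 child edge.

1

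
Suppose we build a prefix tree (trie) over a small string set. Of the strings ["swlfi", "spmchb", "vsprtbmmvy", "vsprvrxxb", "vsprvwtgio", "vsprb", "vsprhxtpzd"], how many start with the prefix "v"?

Traverse to the node for "v", then collect every word in that subtree.
Words under "v": vsprb, vsprhxtpzd, vsprtbmmvy, vsprvrxxb, vsprvwtgio
Count: 5

5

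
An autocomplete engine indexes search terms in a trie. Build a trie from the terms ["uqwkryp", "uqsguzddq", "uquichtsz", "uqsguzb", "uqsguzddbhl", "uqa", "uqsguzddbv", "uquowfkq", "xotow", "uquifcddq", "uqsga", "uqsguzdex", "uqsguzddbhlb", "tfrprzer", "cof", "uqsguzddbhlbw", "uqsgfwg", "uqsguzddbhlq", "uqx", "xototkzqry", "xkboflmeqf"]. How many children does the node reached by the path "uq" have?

Follow the path "uq" to its node, then look at its outgoing edges.
Characters that immediately follow "uq" among the stored strings: {a, s, u, w, x}.
That node has 5 child edges.

5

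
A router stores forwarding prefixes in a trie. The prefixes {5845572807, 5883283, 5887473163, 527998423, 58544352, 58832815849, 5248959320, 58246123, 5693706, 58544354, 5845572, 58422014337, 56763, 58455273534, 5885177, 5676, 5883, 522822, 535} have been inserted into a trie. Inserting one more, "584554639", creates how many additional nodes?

4

The longest prefix of "584554639" already in the trie is "58455" (length 5).
New nodes needed: |"584554639"| − 5 = 9 − 5 = 4.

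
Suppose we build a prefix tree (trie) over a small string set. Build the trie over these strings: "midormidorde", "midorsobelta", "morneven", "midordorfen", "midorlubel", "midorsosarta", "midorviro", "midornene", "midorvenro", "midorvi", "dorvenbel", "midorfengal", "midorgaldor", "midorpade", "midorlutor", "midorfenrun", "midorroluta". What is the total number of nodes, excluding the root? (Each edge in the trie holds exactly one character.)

91

Count nodes per top-level branch (shared prefixes stored once):
  'd'-branch (dorvenbel): 9 nodes
  'm'-branch (midordorfen, midorfengal, midorfenrun, midorgaldor, midorlubel, midorlutor, midormidorde, midornene, midorpade, midorroluta, midorsobelta, midorsosarta, midorvenro, midorvi, midorviro, morneven): 82 nodes
Sum: 91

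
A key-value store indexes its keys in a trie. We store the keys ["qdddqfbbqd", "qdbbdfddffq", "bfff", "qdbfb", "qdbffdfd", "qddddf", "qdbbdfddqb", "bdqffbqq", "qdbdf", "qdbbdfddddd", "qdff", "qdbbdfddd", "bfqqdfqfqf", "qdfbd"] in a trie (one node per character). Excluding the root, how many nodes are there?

For each word, the new-node count is its length minus the longest prefix already in the trie:
  "qdddqfbbqd" → 10 new (q, d, d, d, q, f, b, b, q, d)
  "qdbbdfddffq" → prefix "qd" already present; 9 new (b, b, d, f, d, d, f, f, q)
  "bfff" → 4 new (b, f, f, f)
  "qdbfb" → prefix "qdb" already present; 2 new (f, b)
  "qdbffdfd" → prefix "qdbf" already present; 4 new (f, d, f, d)
  "qddddf" → prefix "qddd" already present; 2 new (d, f)
  "qdbbdfddqb" → prefix "qdbbdfdd" already present; 2 new (q, b)
  "bdqffbqq" → prefix "b" already present; 7 new (d, q, f, f, b, q, q)
  "qdbdf" → prefix "qdb" already present; 2 new (d, f)
  "qdbbdfddddd" → prefix "qdbbdfdd" already present; 3 new (d, d, d)
  "qdff" → prefix "qd" already present; 2 new (f, f)
  "qdbbdfddd" → prefix "qdbbdfddd" already present; 0 new (none)
  "bfqqdfqfqf" → prefix "bf" already present; 8 new (q, q, d, f, q, f, q, f)
  "qdfbd" → prefix "qdf" already present; 2 new (b, d)
Total nodes = 10 + 9 + 4 + 2 + 4 + 2 + 2 + 7 + 2 + 3 + 2 + 0 + 8 + 2 = 57

57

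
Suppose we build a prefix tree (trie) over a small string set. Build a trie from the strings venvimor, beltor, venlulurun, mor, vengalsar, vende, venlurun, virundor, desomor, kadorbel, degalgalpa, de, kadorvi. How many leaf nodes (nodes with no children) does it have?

12

Leaves are exactly the stored words that no other stored word extends.
Those words: "beltor", "degalgalpa", "desomor", "kadorbel", "kadorvi", "mor", "vende", "vengalsar", "venlulurun", "venlurun", "venvimor", "virundor"
Leaf count: 12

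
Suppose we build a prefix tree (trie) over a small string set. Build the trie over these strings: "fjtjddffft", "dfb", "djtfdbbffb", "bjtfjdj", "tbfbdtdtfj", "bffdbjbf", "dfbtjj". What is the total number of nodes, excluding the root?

49

For each word, the new-node count is its length minus the longest prefix already in the trie:
  "fjtjddffft" → 10 new (f, j, t, j, d, d, f, f, f, t)
  "dfb" → 3 new (d, f, b)
  "djtfdbbffb" → prefix "d" already present; 9 new (j, t, f, d, b, b, f, f, b)
  "bjtfjdj" → 7 new (b, j, t, f, j, d, j)
  "tbfbdtdtfj" → 10 new (t, b, f, b, d, t, d, t, f, j)
  "bffdbjbf" → prefix "b" already present; 7 new (f, f, d, b, j, b, f)
  "dfbtjj" → prefix "dfb" already present; 3 new (t, j, j)
Total nodes = 10 + 3 + 9 + 7 + 10 + 7 + 3 = 49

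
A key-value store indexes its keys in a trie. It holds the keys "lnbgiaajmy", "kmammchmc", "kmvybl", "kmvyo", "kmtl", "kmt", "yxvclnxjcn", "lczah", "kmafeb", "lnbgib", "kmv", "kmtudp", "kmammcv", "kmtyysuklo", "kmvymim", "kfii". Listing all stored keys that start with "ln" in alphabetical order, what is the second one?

Filter for "ln…" and sort: "lnbgiaajmy", "lnbgib"
The 2nd is lnbgib.

lnbgib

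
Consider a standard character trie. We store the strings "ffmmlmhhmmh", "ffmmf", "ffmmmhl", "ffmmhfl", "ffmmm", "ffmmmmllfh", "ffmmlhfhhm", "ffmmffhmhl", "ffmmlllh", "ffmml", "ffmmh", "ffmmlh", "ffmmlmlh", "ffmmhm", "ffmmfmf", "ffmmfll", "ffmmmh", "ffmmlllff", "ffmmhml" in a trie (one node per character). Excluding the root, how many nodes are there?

Trace insertions, counting only characters that open a new branch:
  "ffmmlmhhmmh" → 11 new (f, f, m, m, l, m, h, h, m, m, h)
  "ffmmf" → prefix "ffmm" already present; 1 new (f)
  "ffmmmhl" → prefix "ffmm" already present; 3 new (m, h, l)
  "ffmmhfl" → prefix "ffmm" already present; 3 new (h, f, l)
  "ffmmm" → prefix "ffmmm" already present; 0 new (none)
  "ffmmmmllfh" → prefix "ffmmm" already present; 5 new (m, l, l, f, h)
  "ffmmlhfhhm" → prefix "ffmml" already present; 5 new (h, f, h, h, m)
  "ffmmffhmhl" → prefix "ffmmf" already present; 5 new (f, h, m, h, l)
  "ffmmlllh" → prefix "ffmml" already present; 3 new (l, l, h)
  "ffmml" → prefix "ffmml" already present; 0 new (none)
  "ffmmh" → prefix "ffmmh" already present; 0 new (none)
  "ffmmlh" → prefix "ffmmlh" already present; 0 new (none)
  "ffmmlmlh" → prefix "ffmmlm" already present; 2 new (l, h)
  "ffmmhm" → prefix "ffmmh" already present; 1 new (m)
  "ffmmfmf" → prefix "ffmmf" already present; 2 new (m, f)
  "ffmmfll" → prefix "ffmmf" already present; 2 new (l, l)
  "ffmmmh" → prefix "ffmmmh" already present; 0 new (none)
  "ffmmlllff" → prefix "ffmmlll" already present; 2 new (f, f)
  "ffmmhml" → prefix "ffmmhm" already present; 1 new (l)
Total nodes = 11 + 1 + 3 + 3 + 0 + 5 + 5 + 5 + 3 + 0 + 0 + 0 + 2 + 1 + 2 + 2 + 0 + 2 + 1 = 46

46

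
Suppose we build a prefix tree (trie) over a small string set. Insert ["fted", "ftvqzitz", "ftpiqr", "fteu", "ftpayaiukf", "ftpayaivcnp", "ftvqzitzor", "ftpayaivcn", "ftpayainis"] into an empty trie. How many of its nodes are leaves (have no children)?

7

Leaves are exactly the stored words that no other stored word extends.
Those words: "fted", "fteu", "ftpayainis", "ftpayaiukf", "ftpayaivcnp", "ftpiqr", "ftvqzitzor"
Leaf count: 7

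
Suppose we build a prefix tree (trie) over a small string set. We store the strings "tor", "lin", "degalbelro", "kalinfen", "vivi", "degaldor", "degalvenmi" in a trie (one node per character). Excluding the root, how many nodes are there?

36

Count nodes per top-level branch (shared prefixes stored once):
  'd'-branch (degalbelro, degaldor, degalvenmi): 18 nodes
  'k'-branch (kalinfen): 8 nodes
  'l'-branch (lin): 3 nodes
  't'-branch (tor): 3 nodes
  'v'-branch (vivi): 4 nodes
Sum: 36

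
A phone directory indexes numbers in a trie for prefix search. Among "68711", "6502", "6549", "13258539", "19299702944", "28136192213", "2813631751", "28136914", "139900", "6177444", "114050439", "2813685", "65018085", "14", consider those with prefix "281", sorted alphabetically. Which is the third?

DFS of the "281" subtree visits, in order: "28136192213", "2813631751", "2813685", "28136914"
Position 3: 2813685

2813685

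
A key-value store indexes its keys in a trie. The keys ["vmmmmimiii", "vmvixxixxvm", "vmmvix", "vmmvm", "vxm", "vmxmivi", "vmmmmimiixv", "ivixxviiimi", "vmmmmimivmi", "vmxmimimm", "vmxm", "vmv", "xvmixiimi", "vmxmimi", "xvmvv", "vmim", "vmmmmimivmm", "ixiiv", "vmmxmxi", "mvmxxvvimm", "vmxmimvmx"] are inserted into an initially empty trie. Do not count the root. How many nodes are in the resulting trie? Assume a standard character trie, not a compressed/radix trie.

85

For each word, the new-node count is its length minus the longest prefix already in the trie:
  "vmmmmimiii" → 10 new (v, m, m, m, m, i, m, i, i, i)
  "vmvixxixxvm" → prefix "vm" already present; 9 new (v, i, x, x, i, x, x, v, m)
  "vmmvix" → prefix "vmm" already present; 3 new (v, i, x)
  "vmmvm" → prefix "vmmv" already present; 1 new (m)
  "vxm" → prefix "v" already present; 2 new (x, m)
  "vmxmivi" → prefix "vm" already present; 5 new (x, m, i, v, i)
  "vmmmmimiixv" → prefix "vmmmmimii" already present; 2 new (x, v)
  "ivixxviiimi" → 11 new (i, v, i, x, x, v, i, i, i, m, i)
  "vmmmmimivmi" → prefix "vmmmmimi" already present; 3 new (v, m, i)
  "vmxmimimm" → prefix "vmxmi" already present; 4 new (m, i, m, m)
  "vmxm" → prefix "vmxm" already present; 0 new (none)
  "vmv" → prefix "vmv" already present; 0 new (none)
  "xvmixiimi" → 9 new (x, v, m, i, x, i, i, m, i)
  "vmxmimi" → prefix "vmxmimi" already present; 0 new (none)
  "xvmvv" → prefix "xvm" already present; 2 new (v, v)
  "vmim" → prefix "vm" already present; 2 new (i, m)
  "vmmmmimivmm" → prefix "vmmmmimivm" already present; 1 new (m)
  "ixiiv" → prefix "i" already present; 4 new (x, i, i, v)
  "vmmxmxi" → prefix "vmm" already present; 4 new (x, m, x, i)
  "mvmxxvvimm" → 10 new (m, v, m, x, x, v, v, i, m, m)
  "vmxmimvmx" → prefix "vmxmim" already present; 3 new (v, m, x)
Total nodes = 10 + 9 + 3 + 1 + 2 + 5 + 2 + 11 + 3 + 4 + 0 + 0 + 9 + 0 + 2 + 2 + 1 + 4 + 4 + 10 + 3 = 85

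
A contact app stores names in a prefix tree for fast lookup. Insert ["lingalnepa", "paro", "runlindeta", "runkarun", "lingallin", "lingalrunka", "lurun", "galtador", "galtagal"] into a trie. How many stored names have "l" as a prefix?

4

Filter for entries beginning with "l":
Words under "l": lingallin, lingalnepa, lingalrunka, lurun
Count: 4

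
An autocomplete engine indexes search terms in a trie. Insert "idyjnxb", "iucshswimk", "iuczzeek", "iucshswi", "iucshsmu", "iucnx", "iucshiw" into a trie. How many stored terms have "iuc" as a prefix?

6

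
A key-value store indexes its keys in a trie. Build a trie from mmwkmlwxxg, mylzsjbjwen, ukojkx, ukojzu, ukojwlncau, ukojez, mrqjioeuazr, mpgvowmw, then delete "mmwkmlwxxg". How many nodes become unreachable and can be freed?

9

After clearing the end-marker at "mmwkmlwxxg", prune upward until reaching a node still needed by another word.
The suffix "mwkmlwxxg" (9 nodes) is used only by "mmwkmlwxxg"; the node for "m" still has the child "y", so pruning stops there.
Nodes removed: 9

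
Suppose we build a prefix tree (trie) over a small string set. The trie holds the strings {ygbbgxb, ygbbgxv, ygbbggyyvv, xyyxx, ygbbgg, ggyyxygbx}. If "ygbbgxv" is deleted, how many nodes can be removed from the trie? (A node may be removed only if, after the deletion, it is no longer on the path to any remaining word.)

Walk "ygbbgxv" from the leaf back toward the root, removing each node that no remaining word uses.
The suffix "v" (1 node) is used only by "ygbbgxv"; the node for "ygbbgx" still has the child "b", so pruning stops there.
Nodes removed: 1

1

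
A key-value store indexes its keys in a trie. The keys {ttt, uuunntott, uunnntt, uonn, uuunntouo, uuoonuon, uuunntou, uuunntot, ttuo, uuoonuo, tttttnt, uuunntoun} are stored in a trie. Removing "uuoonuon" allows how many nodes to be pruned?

Walk "uuoonuon" from the leaf back toward the root, removing each node that no remaining word uses.
The suffix "n" (1 node) is used only by "uuoonuon"; "uuoonuo" is itself a stored word, so pruning stops there.
Nodes removed: 1

1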